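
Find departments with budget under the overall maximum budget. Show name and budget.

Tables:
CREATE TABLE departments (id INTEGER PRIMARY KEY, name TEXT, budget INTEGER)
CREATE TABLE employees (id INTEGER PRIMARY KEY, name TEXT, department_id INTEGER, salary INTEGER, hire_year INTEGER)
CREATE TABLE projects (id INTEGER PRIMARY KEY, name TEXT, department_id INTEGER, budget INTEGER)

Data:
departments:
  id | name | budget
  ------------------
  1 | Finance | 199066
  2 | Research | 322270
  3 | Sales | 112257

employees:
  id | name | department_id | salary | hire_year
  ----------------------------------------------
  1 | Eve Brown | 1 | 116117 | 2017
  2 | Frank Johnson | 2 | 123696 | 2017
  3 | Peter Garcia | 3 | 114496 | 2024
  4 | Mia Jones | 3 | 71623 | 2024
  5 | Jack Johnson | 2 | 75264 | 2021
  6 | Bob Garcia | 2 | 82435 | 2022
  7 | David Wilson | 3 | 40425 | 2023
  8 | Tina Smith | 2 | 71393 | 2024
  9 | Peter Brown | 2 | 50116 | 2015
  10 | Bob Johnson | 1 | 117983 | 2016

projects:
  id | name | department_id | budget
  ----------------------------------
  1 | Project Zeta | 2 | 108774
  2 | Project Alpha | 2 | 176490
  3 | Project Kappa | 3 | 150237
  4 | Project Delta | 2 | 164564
SELECT name, budget FROM departments WHERE budget < (SELECT MAX(budget) FROM departments)

Execution result:
name | budget
Finance | 199066
Sales | 112257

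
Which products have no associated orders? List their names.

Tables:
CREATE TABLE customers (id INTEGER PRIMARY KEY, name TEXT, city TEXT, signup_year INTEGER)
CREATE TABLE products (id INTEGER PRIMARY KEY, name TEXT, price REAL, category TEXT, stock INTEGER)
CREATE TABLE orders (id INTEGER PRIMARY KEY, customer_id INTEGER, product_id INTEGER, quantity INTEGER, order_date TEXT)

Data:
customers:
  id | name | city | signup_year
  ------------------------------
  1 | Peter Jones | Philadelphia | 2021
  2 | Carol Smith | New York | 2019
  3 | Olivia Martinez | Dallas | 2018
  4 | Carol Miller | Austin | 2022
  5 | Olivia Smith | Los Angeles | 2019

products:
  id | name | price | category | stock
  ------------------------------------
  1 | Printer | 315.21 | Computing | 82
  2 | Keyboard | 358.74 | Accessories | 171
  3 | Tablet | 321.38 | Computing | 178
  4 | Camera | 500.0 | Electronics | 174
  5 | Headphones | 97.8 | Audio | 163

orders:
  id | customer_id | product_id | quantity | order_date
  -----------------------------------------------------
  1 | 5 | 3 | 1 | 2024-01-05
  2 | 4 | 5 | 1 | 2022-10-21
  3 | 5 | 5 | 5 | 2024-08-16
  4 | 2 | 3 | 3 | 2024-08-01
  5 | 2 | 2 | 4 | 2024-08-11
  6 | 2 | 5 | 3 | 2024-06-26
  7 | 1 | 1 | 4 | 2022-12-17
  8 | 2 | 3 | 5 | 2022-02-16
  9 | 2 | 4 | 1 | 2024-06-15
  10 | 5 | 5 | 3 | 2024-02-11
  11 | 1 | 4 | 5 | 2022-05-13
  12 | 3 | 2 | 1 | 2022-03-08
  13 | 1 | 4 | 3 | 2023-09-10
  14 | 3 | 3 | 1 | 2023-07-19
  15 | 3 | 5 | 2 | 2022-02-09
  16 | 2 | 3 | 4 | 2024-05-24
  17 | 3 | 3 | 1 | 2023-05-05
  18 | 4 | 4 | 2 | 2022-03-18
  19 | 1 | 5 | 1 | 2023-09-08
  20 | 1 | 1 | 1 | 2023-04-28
SELECT p.name FROM products p LEFT JOIN orders c ON c.product_id = p.id WHERE c.id IS NULL

Execution result:
(no rows)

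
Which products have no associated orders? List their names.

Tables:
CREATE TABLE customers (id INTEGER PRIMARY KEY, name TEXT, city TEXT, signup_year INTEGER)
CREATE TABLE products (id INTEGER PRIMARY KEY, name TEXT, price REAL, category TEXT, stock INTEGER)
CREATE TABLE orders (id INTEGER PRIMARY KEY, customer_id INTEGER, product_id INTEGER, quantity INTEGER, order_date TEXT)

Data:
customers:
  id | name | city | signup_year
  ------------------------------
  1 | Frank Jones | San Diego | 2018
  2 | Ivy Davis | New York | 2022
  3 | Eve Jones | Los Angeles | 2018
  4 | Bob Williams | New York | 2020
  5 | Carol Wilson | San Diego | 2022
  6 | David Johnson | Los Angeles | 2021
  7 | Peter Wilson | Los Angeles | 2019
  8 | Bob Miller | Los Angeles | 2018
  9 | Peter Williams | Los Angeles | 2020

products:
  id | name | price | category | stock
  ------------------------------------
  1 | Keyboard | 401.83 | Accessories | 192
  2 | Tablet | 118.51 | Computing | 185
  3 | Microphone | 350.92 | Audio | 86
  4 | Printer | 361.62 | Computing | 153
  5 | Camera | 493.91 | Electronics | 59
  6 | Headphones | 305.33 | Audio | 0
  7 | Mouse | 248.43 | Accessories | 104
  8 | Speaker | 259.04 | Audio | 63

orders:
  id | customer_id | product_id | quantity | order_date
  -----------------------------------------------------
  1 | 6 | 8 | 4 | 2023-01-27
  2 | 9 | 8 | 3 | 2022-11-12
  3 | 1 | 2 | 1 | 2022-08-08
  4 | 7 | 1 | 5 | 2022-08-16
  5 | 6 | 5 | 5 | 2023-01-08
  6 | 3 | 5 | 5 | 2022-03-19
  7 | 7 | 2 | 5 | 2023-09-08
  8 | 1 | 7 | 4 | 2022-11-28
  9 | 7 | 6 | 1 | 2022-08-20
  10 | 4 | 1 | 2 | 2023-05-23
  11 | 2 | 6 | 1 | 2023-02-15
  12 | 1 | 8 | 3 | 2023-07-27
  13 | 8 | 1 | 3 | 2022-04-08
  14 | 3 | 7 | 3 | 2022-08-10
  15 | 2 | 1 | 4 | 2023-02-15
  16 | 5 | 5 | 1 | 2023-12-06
SELECT p.name FROM products p LEFT JOIN orders c ON c.product_id = p.id WHERE c.id IS NULL

Execution result:
name
Microphone
Printer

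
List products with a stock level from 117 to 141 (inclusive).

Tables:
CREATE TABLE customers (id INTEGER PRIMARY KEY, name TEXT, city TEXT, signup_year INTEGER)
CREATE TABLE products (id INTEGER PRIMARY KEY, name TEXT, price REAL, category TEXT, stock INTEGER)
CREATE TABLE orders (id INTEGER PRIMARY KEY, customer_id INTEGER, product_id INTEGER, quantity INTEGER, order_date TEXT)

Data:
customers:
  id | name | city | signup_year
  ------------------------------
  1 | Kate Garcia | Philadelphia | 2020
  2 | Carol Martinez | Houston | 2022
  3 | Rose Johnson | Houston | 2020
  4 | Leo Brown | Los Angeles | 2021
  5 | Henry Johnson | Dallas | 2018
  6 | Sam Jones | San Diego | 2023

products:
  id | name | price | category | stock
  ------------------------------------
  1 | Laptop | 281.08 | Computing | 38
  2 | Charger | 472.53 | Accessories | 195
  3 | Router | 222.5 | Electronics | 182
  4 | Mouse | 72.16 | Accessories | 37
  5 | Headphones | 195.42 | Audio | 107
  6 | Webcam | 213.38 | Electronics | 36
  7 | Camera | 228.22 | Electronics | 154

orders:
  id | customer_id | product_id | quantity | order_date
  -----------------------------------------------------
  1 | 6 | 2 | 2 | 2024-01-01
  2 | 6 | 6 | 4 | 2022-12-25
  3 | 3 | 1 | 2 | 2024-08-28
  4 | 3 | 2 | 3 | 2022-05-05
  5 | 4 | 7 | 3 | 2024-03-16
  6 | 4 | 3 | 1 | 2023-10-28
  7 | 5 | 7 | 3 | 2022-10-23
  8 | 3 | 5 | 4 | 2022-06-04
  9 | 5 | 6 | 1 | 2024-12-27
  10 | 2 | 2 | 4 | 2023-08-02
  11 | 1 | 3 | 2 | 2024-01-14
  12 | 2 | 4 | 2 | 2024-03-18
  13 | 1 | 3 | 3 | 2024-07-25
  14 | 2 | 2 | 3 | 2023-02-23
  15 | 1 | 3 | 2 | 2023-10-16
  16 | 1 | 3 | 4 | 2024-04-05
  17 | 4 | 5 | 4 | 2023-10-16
SELECT name, stock FROM products WHERE stock BETWEEN 117 AND 141

Execution result:
(no rows)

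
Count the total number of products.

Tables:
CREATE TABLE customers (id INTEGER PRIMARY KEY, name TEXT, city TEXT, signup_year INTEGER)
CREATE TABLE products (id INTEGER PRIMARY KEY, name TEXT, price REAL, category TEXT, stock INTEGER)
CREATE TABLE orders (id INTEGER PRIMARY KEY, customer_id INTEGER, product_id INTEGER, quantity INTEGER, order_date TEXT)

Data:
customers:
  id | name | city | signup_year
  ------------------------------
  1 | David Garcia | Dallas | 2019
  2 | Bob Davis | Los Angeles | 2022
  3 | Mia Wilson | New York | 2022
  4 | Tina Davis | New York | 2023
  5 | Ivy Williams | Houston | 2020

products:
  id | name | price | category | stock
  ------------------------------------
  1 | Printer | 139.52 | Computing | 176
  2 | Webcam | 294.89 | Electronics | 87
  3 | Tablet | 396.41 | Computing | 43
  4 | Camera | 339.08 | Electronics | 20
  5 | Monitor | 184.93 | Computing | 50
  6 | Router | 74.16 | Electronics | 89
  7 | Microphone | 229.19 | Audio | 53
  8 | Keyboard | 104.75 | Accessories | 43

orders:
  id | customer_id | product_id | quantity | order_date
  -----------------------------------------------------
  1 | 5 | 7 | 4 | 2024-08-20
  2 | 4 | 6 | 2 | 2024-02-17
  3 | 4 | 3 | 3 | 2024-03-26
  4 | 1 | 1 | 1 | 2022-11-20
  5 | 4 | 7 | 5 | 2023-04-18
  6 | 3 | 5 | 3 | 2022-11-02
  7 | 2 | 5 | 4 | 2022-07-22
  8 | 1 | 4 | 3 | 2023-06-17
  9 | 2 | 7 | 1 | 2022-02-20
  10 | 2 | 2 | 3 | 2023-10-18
SELECT COUNT(*) FROM products

Execution result:
8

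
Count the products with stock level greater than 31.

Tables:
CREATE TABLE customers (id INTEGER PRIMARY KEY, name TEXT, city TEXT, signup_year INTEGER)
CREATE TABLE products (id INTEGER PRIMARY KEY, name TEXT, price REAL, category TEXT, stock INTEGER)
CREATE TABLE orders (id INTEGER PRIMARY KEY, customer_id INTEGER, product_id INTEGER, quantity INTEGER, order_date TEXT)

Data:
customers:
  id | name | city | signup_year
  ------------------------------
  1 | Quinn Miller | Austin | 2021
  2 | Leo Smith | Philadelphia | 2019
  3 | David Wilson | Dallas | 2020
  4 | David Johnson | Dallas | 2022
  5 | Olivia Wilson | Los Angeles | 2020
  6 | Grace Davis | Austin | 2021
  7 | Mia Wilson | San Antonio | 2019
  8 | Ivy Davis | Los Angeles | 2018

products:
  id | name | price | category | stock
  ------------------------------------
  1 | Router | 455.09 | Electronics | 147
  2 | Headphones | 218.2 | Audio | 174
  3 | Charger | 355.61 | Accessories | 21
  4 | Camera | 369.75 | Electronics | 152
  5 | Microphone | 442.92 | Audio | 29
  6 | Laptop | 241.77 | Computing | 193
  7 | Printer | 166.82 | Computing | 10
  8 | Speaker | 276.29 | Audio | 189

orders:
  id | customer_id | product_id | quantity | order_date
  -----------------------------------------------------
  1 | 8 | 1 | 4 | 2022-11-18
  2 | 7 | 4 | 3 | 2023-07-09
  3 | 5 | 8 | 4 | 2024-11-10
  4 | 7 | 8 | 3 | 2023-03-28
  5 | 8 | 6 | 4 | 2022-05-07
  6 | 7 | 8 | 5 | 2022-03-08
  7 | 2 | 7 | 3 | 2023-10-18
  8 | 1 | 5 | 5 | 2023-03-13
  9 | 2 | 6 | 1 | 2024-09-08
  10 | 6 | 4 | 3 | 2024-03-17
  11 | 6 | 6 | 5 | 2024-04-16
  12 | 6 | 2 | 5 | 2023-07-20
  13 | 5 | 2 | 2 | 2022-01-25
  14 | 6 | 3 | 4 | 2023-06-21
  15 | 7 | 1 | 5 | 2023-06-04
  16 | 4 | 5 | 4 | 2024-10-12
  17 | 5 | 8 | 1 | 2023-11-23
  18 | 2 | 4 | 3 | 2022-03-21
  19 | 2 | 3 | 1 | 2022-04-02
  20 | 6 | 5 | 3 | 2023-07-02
SELECT COUNT(*) FROM products WHERE stock > 31

Execution result:
5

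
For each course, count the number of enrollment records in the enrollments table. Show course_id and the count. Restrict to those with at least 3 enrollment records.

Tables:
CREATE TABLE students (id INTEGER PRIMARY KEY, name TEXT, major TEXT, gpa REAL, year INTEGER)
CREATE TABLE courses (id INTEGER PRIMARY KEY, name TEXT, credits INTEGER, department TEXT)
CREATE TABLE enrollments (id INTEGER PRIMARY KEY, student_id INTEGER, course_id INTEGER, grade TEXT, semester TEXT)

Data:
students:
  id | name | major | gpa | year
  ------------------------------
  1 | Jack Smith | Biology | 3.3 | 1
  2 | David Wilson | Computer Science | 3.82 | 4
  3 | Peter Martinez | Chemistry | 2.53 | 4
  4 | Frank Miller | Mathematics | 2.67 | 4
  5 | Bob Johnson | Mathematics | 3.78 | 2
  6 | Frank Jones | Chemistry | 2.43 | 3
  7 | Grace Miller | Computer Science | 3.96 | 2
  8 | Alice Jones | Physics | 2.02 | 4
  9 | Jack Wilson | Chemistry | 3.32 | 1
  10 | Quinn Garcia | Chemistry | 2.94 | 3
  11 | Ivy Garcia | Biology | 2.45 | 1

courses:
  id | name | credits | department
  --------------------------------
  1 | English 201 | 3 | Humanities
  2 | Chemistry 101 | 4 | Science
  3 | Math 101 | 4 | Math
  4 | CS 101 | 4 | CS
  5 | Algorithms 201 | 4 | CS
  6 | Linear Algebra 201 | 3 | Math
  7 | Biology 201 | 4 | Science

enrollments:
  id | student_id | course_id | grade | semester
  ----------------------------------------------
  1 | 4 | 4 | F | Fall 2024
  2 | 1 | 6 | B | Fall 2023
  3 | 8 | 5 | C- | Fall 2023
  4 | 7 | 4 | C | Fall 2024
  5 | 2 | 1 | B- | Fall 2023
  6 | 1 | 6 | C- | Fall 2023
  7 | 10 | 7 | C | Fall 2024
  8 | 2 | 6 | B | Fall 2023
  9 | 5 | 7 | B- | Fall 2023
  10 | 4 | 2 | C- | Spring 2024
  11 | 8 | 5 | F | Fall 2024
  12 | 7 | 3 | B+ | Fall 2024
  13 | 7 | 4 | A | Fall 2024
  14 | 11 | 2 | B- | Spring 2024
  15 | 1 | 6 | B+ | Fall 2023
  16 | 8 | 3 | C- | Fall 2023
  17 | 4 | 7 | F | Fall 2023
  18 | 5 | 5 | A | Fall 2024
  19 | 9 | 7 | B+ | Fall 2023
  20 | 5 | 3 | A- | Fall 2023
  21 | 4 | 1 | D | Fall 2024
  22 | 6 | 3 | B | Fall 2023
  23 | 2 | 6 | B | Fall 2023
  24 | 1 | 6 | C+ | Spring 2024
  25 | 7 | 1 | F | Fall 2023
SELECT course_id, COUNT(*) AS enrollment_count FROM enrollments GROUP BY course_id HAVING COUNT(*) >= 3

Execution result:
course_id | enrollment_count
1 | 3
3 | 4
4 | 3
5 | 3
6 | 6
7 | 4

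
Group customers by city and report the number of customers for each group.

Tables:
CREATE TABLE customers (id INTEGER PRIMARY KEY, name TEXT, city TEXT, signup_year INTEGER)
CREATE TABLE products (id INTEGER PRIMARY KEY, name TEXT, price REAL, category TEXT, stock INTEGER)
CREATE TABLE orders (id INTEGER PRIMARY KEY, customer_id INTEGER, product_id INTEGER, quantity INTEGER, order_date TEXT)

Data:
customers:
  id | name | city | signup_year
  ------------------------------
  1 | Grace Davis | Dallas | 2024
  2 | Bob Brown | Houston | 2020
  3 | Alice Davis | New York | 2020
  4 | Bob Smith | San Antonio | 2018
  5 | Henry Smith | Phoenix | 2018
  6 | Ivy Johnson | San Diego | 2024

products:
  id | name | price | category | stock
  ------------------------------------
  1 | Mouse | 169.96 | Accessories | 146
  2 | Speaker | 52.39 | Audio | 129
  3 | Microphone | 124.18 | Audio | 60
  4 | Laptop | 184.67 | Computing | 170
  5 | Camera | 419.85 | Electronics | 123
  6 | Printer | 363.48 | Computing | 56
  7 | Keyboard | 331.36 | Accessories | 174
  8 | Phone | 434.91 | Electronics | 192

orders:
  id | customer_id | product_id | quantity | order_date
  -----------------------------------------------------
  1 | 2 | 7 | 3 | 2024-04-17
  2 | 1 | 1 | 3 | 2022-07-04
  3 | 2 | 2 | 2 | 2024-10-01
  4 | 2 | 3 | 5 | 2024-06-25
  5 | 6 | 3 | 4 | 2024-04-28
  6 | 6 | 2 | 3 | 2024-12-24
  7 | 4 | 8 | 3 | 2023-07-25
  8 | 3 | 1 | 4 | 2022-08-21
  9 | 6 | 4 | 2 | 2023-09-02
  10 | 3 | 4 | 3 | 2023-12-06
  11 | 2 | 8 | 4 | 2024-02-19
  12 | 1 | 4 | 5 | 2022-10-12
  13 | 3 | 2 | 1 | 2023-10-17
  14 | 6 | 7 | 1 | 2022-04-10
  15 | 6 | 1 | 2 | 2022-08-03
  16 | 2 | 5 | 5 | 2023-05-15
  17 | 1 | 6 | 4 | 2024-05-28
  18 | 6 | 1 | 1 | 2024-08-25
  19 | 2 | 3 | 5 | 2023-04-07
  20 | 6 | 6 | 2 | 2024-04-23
SELECT city, COUNT(*) AS n FROM customers GROUP BY city

Execution result:
city | n
Dallas | 1
Houston | 1
New York | 1
Phoenix | 1
San Antonio | 1
San Diego | 1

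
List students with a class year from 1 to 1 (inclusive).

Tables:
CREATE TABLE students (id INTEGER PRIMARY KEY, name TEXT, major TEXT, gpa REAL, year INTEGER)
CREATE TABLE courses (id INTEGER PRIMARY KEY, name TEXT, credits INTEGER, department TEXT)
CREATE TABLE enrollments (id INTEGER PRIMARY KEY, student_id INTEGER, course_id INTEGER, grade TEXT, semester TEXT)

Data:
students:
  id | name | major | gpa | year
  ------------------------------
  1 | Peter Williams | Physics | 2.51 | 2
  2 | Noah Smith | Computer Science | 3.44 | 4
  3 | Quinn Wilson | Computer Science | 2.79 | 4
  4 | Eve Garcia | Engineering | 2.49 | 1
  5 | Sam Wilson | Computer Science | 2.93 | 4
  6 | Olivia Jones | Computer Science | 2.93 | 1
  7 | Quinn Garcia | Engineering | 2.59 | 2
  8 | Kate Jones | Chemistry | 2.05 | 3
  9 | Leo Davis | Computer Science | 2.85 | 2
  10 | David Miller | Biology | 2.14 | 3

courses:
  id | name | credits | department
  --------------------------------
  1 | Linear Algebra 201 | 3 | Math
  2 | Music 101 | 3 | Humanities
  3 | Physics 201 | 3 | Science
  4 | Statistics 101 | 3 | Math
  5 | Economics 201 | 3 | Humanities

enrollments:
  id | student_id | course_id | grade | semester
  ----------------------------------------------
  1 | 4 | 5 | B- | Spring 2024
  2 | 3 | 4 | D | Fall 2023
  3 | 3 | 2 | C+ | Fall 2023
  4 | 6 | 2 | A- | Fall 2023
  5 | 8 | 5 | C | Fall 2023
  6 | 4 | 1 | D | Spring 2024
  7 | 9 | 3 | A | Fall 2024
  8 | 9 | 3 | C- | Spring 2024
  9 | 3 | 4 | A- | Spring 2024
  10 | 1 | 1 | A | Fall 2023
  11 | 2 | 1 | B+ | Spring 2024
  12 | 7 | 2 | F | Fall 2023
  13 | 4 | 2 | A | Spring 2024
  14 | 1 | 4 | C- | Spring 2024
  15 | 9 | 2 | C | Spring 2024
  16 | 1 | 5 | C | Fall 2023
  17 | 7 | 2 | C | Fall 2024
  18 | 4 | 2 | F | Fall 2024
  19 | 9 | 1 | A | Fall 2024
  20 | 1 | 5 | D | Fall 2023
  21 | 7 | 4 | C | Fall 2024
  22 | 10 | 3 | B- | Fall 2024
SELECT name, year FROM students WHERE year BETWEEN 1 AND 1

Execution result:
name | year
Eve Garcia | 1
Olivia Jones | 1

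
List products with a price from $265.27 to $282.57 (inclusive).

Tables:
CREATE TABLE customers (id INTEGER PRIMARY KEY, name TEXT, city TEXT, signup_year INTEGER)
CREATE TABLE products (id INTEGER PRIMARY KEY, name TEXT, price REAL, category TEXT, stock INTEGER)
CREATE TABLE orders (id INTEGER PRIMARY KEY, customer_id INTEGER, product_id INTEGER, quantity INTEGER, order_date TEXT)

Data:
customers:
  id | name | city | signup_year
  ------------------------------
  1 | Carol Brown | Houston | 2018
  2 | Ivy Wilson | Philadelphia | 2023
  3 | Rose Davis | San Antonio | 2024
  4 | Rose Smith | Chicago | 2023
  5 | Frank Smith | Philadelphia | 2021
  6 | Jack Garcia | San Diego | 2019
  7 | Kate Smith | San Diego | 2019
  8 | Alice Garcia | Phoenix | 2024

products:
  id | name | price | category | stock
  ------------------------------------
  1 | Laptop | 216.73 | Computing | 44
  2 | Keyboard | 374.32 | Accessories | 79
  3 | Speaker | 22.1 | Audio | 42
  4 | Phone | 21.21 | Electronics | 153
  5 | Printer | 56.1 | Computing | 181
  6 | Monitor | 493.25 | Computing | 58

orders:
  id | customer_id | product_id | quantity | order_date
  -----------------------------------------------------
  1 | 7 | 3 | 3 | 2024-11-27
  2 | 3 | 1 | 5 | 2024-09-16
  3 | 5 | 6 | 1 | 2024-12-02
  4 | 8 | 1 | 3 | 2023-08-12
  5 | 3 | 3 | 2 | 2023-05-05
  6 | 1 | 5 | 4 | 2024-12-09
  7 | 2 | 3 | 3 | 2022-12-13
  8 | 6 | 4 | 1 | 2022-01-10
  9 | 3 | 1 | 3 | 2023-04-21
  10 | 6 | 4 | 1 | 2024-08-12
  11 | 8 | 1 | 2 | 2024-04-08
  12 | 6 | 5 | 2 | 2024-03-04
SELECT name, price FROM products WHERE price BETWEEN 265.27 AND 282.57

Execution result:
(no rows)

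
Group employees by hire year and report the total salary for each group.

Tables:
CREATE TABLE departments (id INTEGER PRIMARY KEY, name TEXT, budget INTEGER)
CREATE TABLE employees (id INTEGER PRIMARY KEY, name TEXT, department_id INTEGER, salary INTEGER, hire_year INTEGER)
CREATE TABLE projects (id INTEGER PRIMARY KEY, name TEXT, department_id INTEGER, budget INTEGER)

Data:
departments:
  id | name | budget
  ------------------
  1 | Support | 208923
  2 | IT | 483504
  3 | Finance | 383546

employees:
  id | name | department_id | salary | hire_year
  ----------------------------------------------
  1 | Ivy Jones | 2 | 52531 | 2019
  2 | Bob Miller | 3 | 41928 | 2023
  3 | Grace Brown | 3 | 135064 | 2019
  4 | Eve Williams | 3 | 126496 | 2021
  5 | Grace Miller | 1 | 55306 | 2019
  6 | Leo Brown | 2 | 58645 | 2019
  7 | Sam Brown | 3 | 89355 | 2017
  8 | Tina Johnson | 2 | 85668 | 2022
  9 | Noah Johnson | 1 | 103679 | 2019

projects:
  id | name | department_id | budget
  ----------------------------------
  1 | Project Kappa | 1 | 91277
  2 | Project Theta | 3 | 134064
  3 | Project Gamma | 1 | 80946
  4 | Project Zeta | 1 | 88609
SELECT hire_year, SUM(salary) AS sum_salary FROM employees GROUP BY hire_year

Execution result:
hire_year | sum_salary
2017 | 89355
2019 | 405225
2021 | 126496
2022 | 85668
2023 | 41928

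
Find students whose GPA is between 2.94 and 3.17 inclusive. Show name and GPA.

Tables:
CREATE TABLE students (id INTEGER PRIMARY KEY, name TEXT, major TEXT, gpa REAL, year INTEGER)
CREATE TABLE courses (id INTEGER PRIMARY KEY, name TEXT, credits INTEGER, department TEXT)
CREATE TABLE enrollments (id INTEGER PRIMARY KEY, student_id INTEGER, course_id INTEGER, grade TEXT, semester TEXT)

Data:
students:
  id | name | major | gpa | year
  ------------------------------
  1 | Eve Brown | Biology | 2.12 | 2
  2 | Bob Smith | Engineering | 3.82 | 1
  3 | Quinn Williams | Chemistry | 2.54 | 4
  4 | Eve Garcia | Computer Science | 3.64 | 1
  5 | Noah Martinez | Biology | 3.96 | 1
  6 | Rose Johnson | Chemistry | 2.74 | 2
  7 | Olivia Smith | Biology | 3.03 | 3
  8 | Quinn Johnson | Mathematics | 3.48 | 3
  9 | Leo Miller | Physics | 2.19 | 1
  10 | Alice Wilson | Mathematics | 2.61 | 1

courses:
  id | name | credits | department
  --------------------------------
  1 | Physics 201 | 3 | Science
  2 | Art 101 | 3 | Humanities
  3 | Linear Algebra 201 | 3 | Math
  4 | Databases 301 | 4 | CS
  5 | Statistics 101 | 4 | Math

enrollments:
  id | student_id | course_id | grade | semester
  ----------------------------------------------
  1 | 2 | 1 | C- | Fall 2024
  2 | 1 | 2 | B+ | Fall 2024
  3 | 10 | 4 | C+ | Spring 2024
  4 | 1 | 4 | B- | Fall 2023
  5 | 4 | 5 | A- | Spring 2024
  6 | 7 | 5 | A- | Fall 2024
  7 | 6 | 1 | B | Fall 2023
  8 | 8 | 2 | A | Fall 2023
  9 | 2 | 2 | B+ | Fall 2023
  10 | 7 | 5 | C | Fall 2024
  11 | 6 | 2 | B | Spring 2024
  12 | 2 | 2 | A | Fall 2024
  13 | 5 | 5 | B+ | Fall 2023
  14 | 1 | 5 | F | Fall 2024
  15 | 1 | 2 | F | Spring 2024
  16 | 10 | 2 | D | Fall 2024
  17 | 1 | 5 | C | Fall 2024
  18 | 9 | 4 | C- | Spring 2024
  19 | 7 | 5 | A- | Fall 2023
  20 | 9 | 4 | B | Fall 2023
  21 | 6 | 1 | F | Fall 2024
SELECT name, gpa FROM students WHERE gpa BETWEEN 2.94 AND 3.17

Execution result:
name | gpa
Olivia Smith | 3.03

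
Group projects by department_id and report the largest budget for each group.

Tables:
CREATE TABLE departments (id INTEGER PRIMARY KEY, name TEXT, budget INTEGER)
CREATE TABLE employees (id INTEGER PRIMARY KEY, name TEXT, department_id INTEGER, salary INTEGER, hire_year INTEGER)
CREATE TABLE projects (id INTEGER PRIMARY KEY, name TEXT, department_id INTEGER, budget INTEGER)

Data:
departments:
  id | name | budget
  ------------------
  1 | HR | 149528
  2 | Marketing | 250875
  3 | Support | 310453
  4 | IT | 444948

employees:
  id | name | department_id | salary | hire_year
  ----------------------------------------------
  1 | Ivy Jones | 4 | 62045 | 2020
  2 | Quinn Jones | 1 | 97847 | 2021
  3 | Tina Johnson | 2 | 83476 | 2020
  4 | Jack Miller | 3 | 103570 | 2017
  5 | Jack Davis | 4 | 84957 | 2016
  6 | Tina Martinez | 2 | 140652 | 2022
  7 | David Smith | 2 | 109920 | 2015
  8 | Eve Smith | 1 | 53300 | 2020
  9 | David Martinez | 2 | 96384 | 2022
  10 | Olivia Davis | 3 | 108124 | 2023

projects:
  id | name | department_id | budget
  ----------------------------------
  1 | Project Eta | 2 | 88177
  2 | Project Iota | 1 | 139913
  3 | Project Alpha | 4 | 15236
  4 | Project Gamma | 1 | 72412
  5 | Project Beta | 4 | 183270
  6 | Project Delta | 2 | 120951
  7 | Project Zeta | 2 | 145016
SELECT department_id, MAX(budget) AS max_budget FROM projects GROUP BY department_id

Execution result:
department_id | max_budget
1 | 139913
2 | 145016
4 | 183270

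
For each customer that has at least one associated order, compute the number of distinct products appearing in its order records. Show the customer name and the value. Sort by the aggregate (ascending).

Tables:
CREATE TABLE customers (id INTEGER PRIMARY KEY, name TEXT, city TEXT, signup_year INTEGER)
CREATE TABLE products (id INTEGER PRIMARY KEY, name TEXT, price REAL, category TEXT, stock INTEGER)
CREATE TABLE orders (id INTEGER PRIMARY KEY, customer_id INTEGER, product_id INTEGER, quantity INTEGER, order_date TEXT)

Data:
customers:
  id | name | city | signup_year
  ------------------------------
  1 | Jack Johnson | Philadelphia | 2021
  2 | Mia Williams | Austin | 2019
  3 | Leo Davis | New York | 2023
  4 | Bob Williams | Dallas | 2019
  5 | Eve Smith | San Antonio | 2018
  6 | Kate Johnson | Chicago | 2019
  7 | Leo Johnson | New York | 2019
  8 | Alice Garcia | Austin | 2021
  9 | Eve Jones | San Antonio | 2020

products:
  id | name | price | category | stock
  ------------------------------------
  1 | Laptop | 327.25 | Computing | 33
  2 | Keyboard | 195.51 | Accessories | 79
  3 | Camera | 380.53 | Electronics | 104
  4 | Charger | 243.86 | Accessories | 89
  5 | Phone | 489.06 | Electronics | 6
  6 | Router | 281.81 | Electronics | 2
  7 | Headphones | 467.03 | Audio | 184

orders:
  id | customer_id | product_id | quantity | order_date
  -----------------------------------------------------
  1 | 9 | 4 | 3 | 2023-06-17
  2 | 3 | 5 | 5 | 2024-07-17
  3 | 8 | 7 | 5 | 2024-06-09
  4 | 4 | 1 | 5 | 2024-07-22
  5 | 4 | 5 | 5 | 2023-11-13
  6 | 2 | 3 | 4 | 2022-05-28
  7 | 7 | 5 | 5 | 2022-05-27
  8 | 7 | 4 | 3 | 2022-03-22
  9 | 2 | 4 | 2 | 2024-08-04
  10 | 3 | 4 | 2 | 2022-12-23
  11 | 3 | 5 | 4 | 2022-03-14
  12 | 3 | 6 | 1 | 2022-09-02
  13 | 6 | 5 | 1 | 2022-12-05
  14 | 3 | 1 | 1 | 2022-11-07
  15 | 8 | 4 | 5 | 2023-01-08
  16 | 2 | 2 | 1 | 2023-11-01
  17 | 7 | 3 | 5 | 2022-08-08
SELECT p.name, COUNT(DISTINCT c.product_id) AS distinct_product_count FROM orders c JOIN customers p ON c.customer_id = p.id GROUP BY p.id, p.name ORDER BY distinct_product_count ASC

Execution result:
name | distinct_product_count
Kate Johnson | 1
Eve Jones | 1
Bob Williams | 2
Alice Garcia | 2
Mia Williams | 3
Leo Johnson | 3
Leo Davis | 4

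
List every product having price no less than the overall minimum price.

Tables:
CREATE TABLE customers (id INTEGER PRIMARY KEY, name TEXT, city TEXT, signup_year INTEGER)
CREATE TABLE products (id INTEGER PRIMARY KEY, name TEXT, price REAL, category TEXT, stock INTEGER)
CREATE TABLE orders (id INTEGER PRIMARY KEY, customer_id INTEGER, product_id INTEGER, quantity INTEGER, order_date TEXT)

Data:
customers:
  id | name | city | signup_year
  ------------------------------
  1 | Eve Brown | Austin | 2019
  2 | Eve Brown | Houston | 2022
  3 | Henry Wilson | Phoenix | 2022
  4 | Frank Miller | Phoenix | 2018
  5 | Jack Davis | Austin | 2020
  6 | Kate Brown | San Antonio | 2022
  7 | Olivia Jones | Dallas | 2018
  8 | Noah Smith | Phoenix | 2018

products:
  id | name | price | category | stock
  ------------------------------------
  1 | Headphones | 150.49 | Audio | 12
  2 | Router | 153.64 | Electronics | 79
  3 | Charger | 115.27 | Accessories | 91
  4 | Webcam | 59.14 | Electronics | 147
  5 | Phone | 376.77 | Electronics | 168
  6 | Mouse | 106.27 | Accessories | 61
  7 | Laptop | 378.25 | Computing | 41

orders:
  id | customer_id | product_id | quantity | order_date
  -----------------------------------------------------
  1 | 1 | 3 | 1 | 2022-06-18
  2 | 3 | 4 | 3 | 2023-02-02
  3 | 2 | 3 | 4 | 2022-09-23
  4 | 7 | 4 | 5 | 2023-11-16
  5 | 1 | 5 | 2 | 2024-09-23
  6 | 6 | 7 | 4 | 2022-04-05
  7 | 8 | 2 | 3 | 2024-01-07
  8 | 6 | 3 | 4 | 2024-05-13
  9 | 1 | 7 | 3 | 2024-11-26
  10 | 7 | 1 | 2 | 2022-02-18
SELECT name, price FROM products WHERE price >= (SELECT MIN(price) FROM products)

Execution result:
name | price
Headphones | 150.49
Router | 153.64
Charger | 115.27
Webcam | 59.14
Phone | 376.77
Mouse | 106.27
Laptop | 378.25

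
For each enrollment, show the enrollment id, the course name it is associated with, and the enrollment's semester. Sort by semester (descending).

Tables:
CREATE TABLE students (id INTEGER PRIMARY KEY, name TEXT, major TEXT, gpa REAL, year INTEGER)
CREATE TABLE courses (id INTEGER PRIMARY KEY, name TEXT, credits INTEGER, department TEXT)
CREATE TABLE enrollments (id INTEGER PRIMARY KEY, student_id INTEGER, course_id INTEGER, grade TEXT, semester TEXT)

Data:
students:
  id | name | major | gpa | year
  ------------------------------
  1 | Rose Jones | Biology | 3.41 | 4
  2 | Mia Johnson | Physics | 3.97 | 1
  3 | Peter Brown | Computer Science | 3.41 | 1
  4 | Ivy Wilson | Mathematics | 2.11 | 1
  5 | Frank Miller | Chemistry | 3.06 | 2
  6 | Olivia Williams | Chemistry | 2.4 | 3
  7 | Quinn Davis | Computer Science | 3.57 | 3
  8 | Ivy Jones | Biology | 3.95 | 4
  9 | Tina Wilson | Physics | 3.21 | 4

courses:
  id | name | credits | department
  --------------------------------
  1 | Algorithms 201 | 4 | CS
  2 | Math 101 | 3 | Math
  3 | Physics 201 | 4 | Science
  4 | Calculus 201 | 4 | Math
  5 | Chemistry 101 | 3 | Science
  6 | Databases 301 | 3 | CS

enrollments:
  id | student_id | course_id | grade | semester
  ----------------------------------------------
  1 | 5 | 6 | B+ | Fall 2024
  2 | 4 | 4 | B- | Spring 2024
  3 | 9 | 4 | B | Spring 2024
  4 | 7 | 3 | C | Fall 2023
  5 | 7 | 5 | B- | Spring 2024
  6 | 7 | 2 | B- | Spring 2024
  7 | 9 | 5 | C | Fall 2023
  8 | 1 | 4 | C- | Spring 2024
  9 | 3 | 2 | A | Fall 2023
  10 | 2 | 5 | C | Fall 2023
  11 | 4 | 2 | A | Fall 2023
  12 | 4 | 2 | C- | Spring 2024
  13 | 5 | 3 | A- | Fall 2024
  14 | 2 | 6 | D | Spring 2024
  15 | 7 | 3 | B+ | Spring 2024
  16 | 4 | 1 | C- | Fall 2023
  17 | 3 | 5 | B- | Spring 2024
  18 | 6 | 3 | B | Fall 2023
SELECT c.id, p.name AS course, c.semester FROM enrollments c JOIN courses p ON c.course_id = p.id ORDER BY c.semester DESC

Execution result:
id | course | semester
2 | Calculus 201 | Spring 2024
3 | Calculus 201 | Spring 2024
5 | Chemistry 101 | Spring 2024
6 | Math 101 | Spring 2024
8 | Calculus 201 | Spring 2024
12 | Math 101 | Spring 2024
14 | Databases 301 | Spring 2024
15 | Physics 201 | Spring 2024
17 | Chemistry 101 | Spring 2024
1 | Databases 301 | Fall 2024
13 | Physics 201 | Fall 2024
4 | Physics 201 | Fall 2023
7 | Chemistry 101 | Fall 2023
9 | Math 101 | Fall 2023
10 | Chemistry 101 | Fall 2023
11 | Math 101 | Fall 2023
16 | Algorithms 201 | Fall 2023
18 | Physics 201 | Fall 2023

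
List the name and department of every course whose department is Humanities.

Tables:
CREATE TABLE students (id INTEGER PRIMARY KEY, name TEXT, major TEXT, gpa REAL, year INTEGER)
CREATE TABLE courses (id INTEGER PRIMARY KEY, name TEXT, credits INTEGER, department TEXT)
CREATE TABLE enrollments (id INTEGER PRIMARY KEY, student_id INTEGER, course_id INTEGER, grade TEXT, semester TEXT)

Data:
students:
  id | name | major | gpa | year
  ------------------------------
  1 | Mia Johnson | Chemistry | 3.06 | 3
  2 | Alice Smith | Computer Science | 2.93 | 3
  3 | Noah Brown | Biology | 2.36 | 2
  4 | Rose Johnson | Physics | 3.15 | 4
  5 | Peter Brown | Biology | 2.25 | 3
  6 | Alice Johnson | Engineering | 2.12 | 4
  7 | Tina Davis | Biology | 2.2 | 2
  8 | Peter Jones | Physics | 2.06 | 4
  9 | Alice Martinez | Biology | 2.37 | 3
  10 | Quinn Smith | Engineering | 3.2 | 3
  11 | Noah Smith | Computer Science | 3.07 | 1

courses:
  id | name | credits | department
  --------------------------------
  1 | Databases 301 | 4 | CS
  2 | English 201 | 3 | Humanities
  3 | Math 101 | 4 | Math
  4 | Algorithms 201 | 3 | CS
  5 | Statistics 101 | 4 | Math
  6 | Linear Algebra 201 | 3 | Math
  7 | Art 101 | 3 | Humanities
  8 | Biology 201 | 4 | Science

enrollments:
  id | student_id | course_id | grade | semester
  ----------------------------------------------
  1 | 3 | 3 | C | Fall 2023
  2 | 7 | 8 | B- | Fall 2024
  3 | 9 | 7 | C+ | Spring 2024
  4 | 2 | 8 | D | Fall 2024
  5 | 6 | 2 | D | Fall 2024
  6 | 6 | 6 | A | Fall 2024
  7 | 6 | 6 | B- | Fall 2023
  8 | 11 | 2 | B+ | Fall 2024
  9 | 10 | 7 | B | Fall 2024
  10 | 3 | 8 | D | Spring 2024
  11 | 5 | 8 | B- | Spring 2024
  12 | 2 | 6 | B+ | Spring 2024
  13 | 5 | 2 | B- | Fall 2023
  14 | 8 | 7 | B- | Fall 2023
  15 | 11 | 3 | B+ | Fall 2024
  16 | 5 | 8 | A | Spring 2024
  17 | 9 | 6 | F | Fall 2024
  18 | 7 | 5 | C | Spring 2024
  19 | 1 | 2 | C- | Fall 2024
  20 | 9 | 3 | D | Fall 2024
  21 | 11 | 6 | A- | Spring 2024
SELECT name, department FROM courses WHERE department = 'Humanities'

Execution result:
name | department
English 201 | Humanities
Art 101 | Humanities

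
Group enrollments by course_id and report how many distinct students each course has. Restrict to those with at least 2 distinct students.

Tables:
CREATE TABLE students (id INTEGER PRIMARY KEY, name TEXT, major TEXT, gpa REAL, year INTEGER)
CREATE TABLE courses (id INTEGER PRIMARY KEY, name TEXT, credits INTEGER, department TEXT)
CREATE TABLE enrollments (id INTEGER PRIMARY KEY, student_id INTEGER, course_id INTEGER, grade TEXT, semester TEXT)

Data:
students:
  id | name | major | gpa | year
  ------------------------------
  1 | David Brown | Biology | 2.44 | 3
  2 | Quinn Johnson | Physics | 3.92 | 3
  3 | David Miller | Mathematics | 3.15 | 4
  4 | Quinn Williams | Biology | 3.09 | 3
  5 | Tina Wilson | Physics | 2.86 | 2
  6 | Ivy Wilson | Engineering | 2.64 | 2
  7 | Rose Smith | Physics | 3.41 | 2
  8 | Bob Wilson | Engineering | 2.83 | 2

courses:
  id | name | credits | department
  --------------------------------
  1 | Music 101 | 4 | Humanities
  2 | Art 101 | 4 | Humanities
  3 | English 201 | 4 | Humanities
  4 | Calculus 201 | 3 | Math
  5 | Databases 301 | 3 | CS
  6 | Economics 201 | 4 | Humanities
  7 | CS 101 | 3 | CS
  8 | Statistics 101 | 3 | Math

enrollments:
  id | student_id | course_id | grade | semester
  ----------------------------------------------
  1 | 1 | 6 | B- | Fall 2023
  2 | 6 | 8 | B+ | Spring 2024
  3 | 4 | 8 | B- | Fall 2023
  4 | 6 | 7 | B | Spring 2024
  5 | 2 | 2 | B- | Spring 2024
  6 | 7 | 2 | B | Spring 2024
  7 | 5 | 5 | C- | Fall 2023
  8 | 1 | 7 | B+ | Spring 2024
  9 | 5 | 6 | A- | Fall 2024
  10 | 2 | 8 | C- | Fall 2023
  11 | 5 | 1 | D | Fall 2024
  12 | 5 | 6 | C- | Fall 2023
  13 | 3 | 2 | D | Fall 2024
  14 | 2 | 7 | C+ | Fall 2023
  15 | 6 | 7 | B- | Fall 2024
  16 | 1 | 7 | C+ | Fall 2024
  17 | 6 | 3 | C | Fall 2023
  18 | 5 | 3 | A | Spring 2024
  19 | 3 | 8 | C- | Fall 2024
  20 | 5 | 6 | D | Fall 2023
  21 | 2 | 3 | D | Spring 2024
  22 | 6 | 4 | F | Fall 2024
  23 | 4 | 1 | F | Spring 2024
SELECT course_id, COUNT(DISTINCT student_id) AS distinct_student_count FROM enrollments GROUP BY course_id HAVING COUNT(DISTINCT student_id) >= 2

Execution result:
course_id | distinct_student_count
1 | 2
2 | 3
3 | 3
6 | 2
7 | 3
8 | 4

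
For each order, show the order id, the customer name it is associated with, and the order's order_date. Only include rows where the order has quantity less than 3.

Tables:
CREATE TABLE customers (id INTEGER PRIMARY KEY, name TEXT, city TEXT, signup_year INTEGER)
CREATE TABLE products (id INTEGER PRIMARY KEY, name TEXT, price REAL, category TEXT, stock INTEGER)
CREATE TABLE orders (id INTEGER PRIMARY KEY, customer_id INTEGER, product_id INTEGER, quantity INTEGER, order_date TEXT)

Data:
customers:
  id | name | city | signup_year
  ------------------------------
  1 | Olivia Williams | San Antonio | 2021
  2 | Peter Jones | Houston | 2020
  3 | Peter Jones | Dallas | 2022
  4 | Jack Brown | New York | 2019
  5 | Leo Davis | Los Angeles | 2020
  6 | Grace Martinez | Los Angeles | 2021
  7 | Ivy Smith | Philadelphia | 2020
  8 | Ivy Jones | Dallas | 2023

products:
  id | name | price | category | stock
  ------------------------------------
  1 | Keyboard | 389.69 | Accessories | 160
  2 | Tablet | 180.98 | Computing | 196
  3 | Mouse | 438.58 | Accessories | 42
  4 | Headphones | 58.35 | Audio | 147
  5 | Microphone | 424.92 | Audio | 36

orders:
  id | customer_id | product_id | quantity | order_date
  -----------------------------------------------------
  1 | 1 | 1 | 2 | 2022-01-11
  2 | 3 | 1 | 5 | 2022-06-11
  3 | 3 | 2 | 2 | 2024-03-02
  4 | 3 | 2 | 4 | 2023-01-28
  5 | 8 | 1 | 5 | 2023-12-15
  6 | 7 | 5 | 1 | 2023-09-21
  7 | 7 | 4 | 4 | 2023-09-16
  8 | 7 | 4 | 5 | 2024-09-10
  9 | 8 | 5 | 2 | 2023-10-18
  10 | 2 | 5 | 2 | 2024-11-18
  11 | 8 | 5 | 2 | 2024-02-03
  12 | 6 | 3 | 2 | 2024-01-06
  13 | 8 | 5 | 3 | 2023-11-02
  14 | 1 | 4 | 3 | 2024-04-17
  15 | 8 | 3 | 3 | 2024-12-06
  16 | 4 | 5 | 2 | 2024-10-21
SELECT c.id, p.name AS customer, c.order_date FROM orders c JOIN customers p ON c.customer_id = p.id WHERE c.quantity < 3

Execution result:
id | customer | order_date
1 | Olivia Williams | 2022-01-11
3 | Peter Jones | 2024-03-02
6 | Ivy Smith | 2023-09-21
9 | Ivy Jones | 2023-10-18
10 | Peter Jones | 2024-11-18
11 | Ivy Jones | 2024-02-03
12 | Grace Martinez | 2024-01-06
16 | Jack Brown | 2024-10-21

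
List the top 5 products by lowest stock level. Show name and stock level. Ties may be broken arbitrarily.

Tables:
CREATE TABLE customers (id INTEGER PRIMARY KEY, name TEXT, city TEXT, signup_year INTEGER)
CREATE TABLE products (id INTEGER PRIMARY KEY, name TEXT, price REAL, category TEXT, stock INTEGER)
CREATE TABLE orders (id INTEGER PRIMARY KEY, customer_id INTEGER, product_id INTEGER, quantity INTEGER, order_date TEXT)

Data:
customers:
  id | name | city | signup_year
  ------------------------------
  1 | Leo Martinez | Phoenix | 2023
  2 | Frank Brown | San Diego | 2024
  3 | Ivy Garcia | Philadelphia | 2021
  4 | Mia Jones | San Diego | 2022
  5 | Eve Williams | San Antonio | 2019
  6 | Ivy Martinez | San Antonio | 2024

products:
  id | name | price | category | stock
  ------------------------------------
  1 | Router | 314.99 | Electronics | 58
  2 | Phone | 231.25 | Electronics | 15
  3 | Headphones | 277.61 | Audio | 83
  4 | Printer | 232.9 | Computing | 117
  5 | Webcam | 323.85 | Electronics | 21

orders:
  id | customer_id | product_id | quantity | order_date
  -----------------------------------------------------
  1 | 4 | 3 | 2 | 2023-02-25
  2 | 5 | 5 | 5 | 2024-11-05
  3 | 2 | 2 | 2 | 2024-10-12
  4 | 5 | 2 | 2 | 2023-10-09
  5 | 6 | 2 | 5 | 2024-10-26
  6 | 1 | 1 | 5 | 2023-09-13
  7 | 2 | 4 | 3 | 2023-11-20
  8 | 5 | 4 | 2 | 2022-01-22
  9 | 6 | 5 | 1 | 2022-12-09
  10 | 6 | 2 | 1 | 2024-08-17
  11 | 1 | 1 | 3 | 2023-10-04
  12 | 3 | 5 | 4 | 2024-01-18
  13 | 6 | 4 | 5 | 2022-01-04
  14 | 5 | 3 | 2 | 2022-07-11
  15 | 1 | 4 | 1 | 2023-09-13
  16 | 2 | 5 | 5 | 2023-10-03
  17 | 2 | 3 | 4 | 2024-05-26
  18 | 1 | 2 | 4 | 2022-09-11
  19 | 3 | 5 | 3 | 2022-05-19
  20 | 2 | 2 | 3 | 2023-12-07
SELECT name, stock FROM products ORDER BY stock ASC LIMIT 5

Execution result:
name | stock
Phone | 15
Webcam | 21
Router | 58
Headphones | 83
Printer | 117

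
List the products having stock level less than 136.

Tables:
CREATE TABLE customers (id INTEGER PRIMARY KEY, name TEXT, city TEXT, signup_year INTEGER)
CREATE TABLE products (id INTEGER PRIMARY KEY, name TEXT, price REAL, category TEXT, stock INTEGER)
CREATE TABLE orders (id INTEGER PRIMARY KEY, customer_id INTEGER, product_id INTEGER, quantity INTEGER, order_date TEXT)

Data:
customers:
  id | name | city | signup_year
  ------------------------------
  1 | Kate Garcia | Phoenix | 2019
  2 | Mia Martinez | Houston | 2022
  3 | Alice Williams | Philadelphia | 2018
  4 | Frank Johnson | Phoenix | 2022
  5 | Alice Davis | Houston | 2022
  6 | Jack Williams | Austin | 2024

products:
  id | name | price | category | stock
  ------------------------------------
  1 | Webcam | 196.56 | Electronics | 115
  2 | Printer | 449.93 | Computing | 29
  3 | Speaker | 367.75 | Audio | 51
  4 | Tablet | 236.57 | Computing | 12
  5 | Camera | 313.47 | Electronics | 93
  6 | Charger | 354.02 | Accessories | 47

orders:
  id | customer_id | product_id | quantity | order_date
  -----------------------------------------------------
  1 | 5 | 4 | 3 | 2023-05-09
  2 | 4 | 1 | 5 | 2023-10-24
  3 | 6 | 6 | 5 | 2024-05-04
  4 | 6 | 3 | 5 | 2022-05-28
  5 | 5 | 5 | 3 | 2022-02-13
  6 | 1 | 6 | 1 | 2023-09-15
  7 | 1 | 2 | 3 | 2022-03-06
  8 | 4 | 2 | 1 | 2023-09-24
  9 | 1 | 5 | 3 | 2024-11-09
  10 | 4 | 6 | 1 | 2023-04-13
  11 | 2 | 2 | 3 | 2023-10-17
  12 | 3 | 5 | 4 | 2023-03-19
SELECT name, stock FROM products WHERE stock < 136

Execution result:
name | stock
Webcam | 115
Printer | 29
Speaker | 51
Tablet | 12
Camera | 93
Charger | 47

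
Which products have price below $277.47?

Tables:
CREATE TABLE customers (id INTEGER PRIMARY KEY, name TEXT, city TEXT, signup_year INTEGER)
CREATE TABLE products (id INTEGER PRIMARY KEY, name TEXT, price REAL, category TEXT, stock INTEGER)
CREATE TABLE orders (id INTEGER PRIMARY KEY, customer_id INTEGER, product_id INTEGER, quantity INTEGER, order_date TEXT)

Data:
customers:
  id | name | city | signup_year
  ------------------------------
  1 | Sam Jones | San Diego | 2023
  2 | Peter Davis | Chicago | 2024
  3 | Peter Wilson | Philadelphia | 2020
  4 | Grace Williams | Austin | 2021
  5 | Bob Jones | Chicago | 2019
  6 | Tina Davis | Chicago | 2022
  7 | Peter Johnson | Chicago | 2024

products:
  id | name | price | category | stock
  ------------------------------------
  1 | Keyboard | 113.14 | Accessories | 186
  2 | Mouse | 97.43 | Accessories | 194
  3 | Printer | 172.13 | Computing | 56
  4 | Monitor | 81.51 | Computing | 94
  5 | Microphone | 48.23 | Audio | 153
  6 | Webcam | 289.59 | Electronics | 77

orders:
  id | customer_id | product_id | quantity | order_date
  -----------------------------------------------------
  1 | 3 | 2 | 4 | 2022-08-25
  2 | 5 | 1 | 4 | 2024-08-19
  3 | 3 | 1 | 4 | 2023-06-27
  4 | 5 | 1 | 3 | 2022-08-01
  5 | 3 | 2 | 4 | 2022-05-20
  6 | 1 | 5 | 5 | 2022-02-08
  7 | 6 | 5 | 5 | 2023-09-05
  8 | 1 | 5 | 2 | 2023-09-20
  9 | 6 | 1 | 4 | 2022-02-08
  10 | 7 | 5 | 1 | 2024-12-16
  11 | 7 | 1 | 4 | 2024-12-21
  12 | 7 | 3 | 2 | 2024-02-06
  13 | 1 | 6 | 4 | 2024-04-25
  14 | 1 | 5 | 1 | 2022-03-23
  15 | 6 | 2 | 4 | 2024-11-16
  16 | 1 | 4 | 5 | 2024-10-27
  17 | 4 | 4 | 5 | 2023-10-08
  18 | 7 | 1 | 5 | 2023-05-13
SELECT name, price FROM products WHERE price < 277.47

Execution result:
name | price
Keyboard | 113.14
Mouse | 97.43
Printer | 172.13
Monitor | 81.51
Microphone | 48.23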